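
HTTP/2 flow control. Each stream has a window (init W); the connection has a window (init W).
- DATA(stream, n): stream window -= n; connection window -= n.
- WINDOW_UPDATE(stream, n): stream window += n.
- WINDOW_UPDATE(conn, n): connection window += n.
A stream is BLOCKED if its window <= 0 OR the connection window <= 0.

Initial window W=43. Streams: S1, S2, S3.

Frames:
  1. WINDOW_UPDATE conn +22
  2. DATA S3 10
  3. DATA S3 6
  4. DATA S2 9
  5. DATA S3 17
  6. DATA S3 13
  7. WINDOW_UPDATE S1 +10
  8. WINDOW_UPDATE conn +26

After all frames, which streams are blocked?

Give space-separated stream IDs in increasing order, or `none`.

Op 1: conn=65 S1=43 S2=43 S3=43 blocked=[]
Op 2: conn=55 S1=43 S2=43 S3=33 blocked=[]
Op 3: conn=49 S1=43 S2=43 S3=27 blocked=[]
Op 4: conn=40 S1=43 S2=34 S3=27 blocked=[]
Op 5: conn=23 S1=43 S2=34 S3=10 blocked=[]
Op 6: conn=10 S1=43 S2=34 S3=-3 blocked=[3]
Op 7: conn=10 S1=53 S2=34 S3=-3 blocked=[3]
Op 8: conn=36 S1=53 S2=34 S3=-3 blocked=[3]

Answer: S3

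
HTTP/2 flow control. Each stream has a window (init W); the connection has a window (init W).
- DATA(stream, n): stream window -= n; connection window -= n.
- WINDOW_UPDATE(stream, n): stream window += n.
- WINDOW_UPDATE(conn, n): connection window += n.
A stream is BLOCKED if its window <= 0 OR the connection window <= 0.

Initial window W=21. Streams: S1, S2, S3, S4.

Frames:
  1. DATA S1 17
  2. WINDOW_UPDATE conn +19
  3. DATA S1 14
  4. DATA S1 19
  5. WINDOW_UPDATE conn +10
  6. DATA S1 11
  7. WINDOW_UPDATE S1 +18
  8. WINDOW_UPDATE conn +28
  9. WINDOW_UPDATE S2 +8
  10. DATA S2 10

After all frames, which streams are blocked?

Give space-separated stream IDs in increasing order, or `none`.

Answer: S1

Derivation:
Op 1: conn=4 S1=4 S2=21 S3=21 S4=21 blocked=[]
Op 2: conn=23 S1=4 S2=21 S3=21 S4=21 blocked=[]
Op 3: conn=9 S1=-10 S2=21 S3=21 S4=21 blocked=[1]
Op 4: conn=-10 S1=-29 S2=21 S3=21 S4=21 blocked=[1, 2, 3, 4]
Op 5: conn=0 S1=-29 S2=21 S3=21 S4=21 blocked=[1, 2, 3, 4]
Op 6: conn=-11 S1=-40 S2=21 S3=21 S4=21 blocked=[1, 2, 3, 4]
Op 7: conn=-11 S1=-22 S2=21 S3=21 S4=21 blocked=[1, 2, 3, 4]
Op 8: conn=17 S1=-22 S2=21 S3=21 S4=21 blocked=[1]
Op 9: conn=17 S1=-22 S2=29 S3=21 S4=21 blocked=[1]
Op 10: conn=7 S1=-22 S2=19 S3=21 S4=21 blocked=[1]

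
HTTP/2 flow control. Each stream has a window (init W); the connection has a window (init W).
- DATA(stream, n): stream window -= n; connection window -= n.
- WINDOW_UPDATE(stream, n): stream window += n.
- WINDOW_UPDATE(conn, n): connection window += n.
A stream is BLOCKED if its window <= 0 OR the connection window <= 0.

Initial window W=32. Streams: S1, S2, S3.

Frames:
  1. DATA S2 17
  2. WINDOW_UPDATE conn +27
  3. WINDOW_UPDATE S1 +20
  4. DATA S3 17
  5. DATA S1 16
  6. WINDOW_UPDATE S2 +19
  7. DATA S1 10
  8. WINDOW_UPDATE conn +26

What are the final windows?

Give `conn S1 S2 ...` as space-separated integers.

Op 1: conn=15 S1=32 S2=15 S3=32 blocked=[]
Op 2: conn=42 S1=32 S2=15 S3=32 blocked=[]
Op 3: conn=42 S1=52 S2=15 S3=32 blocked=[]
Op 4: conn=25 S1=52 S2=15 S3=15 blocked=[]
Op 5: conn=9 S1=36 S2=15 S3=15 blocked=[]
Op 6: conn=9 S1=36 S2=34 S3=15 blocked=[]
Op 7: conn=-1 S1=26 S2=34 S3=15 blocked=[1, 2, 3]
Op 8: conn=25 S1=26 S2=34 S3=15 blocked=[]

Answer: 25 26 34 15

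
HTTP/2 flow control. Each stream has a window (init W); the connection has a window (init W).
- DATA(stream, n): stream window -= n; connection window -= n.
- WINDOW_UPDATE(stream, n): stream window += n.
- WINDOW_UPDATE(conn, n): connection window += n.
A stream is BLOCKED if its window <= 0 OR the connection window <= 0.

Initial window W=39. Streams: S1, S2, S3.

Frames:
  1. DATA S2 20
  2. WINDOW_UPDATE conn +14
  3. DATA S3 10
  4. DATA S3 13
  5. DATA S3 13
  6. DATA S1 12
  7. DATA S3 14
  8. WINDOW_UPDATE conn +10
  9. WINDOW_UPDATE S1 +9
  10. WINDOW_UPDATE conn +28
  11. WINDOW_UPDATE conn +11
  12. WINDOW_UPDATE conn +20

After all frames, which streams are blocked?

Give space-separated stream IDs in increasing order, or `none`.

Op 1: conn=19 S1=39 S2=19 S3=39 blocked=[]
Op 2: conn=33 S1=39 S2=19 S3=39 blocked=[]
Op 3: conn=23 S1=39 S2=19 S3=29 blocked=[]
Op 4: conn=10 S1=39 S2=19 S3=16 blocked=[]
Op 5: conn=-3 S1=39 S2=19 S3=3 blocked=[1, 2, 3]
Op 6: conn=-15 S1=27 S2=19 S3=3 blocked=[1, 2, 3]
Op 7: conn=-29 S1=27 S2=19 S3=-11 blocked=[1, 2, 3]
Op 8: conn=-19 S1=27 S2=19 S3=-11 blocked=[1, 2, 3]
Op 9: conn=-19 S1=36 S2=19 S3=-11 blocked=[1, 2, 3]
Op 10: conn=9 S1=36 S2=19 S3=-11 blocked=[3]
Op 11: conn=20 S1=36 S2=19 S3=-11 blocked=[3]
Op 12: conn=40 S1=36 S2=19 S3=-11 blocked=[3]

Answer: S3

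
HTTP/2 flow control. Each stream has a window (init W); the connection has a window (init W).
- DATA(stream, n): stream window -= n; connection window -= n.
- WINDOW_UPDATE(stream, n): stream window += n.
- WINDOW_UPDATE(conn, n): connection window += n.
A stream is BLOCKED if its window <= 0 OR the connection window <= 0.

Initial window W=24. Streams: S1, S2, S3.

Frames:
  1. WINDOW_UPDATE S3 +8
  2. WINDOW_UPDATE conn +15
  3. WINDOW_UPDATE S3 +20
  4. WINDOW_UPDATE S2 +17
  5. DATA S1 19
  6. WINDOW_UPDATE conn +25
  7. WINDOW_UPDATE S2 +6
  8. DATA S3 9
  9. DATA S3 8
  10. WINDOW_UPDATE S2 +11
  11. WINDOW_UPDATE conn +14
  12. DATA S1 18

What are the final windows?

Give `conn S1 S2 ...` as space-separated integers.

Op 1: conn=24 S1=24 S2=24 S3=32 blocked=[]
Op 2: conn=39 S1=24 S2=24 S3=32 blocked=[]
Op 3: conn=39 S1=24 S2=24 S3=52 blocked=[]
Op 4: conn=39 S1=24 S2=41 S3=52 blocked=[]
Op 5: conn=20 S1=5 S2=41 S3=52 blocked=[]
Op 6: conn=45 S1=5 S2=41 S3=52 blocked=[]
Op 7: conn=45 S1=5 S2=47 S3=52 blocked=[]
Op 8: conn=36 S1=5 S2=47 S3=43 blocked=[]
Op 9: conn=28 S1=5 S2=47 S3=35 blocked=[]
Op 10: conn=28 S1=5 S2=58 S3=35 blocked=[]
Op 11: conn=42 S1=5 S2=58 S3=35 blocked=[]
Op 12: conn=24 S1=-13 S2=58 S3=35 blocked=[1]

Answer: 24 -13 58 35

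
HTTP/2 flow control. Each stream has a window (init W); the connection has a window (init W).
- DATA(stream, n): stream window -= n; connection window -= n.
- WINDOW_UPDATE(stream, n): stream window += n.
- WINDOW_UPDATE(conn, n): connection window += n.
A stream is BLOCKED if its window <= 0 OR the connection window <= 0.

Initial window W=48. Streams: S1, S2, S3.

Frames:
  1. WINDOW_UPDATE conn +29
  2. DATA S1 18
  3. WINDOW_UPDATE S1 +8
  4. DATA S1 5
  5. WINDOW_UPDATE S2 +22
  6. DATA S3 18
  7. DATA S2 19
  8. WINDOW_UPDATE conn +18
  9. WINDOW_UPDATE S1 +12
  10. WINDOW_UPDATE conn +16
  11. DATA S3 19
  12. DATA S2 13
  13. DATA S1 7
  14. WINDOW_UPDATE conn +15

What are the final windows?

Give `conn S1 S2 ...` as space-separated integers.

Answer: 27 38 38 11

Derivation:
Op 1: conn=77 S1=48 S2=48 S3=48 blocked=[]
Op 2: conn=59 S1=30 S2=48 S3=48 blocked=[]
Op 3: conn=59 S1=38 S2=48 S3=48 blocked=[]
Op 4: conn=54 S1=33 S2=48 S3=48 blocked=[]
Op 5: conn=54 S1=33 S2=70 S3=48 blocked=[]
Op 6: conn=36 S1=33 S2=70 S3=30 blocked=[]
Op 7: conn=17 S1=33 S2=51 S3=30 blocked=[]
Op 8: conn=35 S1=33 S2=51 S3=30 blocked=[]
Op 9: conn=35 S1=45 S2=51 S3=30 blocked=[]
Op 10: conn=51 S1=45 S2=51 S3=30 blocked=[]
Op 11: conn=32 S1=45 S2=51 S3=11 blocked=[]
Op 12: conn=19 S1=45 S2=38 S3=11 blocked=[]
Op 13: conn=12 S1=38 S2=38 S3=11 blocked=[]
Op 14: conn=27 S1=38 S2=38 S3=11 blocked=[]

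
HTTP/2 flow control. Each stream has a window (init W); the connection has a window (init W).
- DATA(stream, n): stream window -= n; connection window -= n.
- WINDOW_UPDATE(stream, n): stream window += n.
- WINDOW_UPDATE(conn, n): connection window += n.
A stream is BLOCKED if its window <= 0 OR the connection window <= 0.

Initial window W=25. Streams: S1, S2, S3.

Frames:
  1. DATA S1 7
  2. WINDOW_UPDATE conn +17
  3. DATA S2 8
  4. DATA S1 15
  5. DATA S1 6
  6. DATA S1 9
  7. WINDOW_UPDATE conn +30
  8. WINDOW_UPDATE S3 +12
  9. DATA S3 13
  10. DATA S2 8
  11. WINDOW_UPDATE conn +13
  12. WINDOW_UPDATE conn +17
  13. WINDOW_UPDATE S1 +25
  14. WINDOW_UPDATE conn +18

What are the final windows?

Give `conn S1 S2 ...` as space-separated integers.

Op 1: conn=18 S1=18 S2=25 S3=25 blocked=[]
Op 2: conn=35 S1=18 S2=25 S3=25 blocked=[]
Op 3: conn=27 S1=18 S2=17 S3=25 blocked=[]
Op 4: conn=12 S1=3 S2=17 S3=25 blocked=[]
Op 5: conn=6 S1=-3 S2=17 S3=25 blocked=[1]
Op 6: conn=-3 S1=-12 S2=17 S3=25 blocked=[1, 2, 3]
Op 7: conn=27 S1=-12 S2=17 S3=25 blocked=[1]
Op 8: conn=27 S1=-12 S2=17 S3=37 blocked=[1]
Op 9: conn=14 S1=-12 S2=17 S3=24 blocked=[1]
Op 10: conn=6 S1=-12 S2=9 S3=24 blocked=[1]
Op 11: conn=19 S1=-12 S2=9 S3=24 blocked=[1]
Op 12: conn=36 S1=-12 S2=9 S3=24 blocked=[1]
Op 13: conn=36 S1=13 S2=9 S3=24 blocked=[]
Op 14: conn=54 S1=13 S2=9 S3=24 blocked=[]

Answer: 54 13 9 24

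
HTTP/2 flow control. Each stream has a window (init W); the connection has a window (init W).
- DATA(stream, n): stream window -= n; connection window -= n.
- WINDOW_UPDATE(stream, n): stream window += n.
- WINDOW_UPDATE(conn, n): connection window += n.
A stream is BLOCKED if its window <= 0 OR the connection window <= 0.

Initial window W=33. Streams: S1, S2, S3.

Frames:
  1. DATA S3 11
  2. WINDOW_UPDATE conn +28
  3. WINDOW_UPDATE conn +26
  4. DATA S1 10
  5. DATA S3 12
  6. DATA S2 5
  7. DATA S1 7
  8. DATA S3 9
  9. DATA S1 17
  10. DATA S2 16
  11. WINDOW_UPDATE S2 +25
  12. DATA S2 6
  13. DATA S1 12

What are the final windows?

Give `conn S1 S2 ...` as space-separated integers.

Op 1: conn=22 S1=33 S2=33 S3=22 blocked=[]
Op 2: conn=50 S1=33 S2=33 S3=22 blocked=[]
Op 3: conn=76 S1=33 S2=33 S3=22 blocked=[]
Op 4: conn=66 S1=23 S2=33 S3=22 blocked=[]
Op 5: conn=54 S1=23 S2=33 S3=10 blocked=[]
Op 6: conn=49 S1=23 S2=28 S3=10 blocked=[]
Op 7: conn=42 S1=16 S2=28 S3=10 blocked=[]
Op 8: conn=33 S1=16 S2=28 S3=1 blocked=[]
Op 9: conn=16 S1=-1 S2=28 S3=1 blocked=[1]
Op 10: conn=0 S1=-1 S2=12 S3=1 blocked=[1, 2, 3]
Op 11: conn=0 S1=-1 S2=37 S3=1 blocked=[1, 2, 3]
Op 12: conn=-6 S1=-1 S2=31 S3=1 blocked=[1, 2, 3]
Op 13: conn=-18 S1=-13 S2=31 S3=1 blocked=[1, 2, 3]

Answer: -18 -13 31 1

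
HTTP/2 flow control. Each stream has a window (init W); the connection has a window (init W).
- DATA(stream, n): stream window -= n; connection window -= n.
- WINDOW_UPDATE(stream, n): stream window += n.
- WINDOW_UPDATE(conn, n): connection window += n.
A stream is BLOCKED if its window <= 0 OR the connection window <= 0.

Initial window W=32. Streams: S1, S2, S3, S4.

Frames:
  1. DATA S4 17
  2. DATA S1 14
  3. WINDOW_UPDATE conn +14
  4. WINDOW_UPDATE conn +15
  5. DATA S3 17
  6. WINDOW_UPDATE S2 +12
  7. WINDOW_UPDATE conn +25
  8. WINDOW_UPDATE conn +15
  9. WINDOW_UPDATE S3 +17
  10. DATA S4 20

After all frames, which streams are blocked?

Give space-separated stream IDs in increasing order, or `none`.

Op 1: conn=15 S1=32 S2=32 S3=32 S4=15 blocked=[]
Op 2: conn=1 S1=18 S2=32 S3=32 S4=15 blocked=[]
Op 3: conn=15 S1=18 S2=32 S3=32 S4=15 blocked=[]
Op 4: conn=30 S1=18 S2=32 S3=32 S4=15 blocked=[]
Op 5: conn=13 S1=18 S2=32 S3=15 S4=15 blocked=[]
Op 6: conn=13 S1=18 S2=44 S3=15 S4=15 blocked=[]
Op 7: conn=38 S1=18 S2=44 S3=15 S4=15 blocked=[]
Op 8: conn=53 S1=18 S2=44 S3=15 S4=15 blocked=[]
Op 9: conn=53 S1=18 S2=44 S3=32 S4=15 blocked=[]
Op 10: conn=33 S1=18 S2=44 S3=32 S4=-5 blocked=[4]

Answer: S4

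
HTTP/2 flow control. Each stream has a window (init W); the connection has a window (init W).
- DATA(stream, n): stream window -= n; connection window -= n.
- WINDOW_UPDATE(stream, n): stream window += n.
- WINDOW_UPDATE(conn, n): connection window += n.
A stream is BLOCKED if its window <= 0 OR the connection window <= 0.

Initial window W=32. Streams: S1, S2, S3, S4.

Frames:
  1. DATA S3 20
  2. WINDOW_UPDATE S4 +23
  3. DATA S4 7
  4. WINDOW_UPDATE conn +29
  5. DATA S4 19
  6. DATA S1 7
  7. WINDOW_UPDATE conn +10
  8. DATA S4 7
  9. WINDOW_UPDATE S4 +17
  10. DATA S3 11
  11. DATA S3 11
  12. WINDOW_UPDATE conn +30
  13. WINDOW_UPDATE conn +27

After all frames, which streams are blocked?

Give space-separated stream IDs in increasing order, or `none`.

Answer: S3

Derivation:
Op 1: conn=12 S1=32 S2=32 S3=12 S4=32 blocked=[]
Op 2: conn=12 S1=32 S2=32 S3=12 S4=55 blocked=[]
Op 3: conn=5 S1=32 S2=32 S3=12 S4=48 blocked=[]
Op 4: conn=34 S1=32 S2=32 S3=12 S4=48 blocked=[]
Op 5: conn=15 S1=32 S2=32 S3=12 S4=29 blocked=[]
Op 6: conn=8 S1=25 S2=32 S3=12 S4=29 blocked=[]
Op 7: conn=18 S1=25 S2=32 S3=12 S4=29 blocked=[]
Op 8: conn=11 S1=25 S2=32 S3=12 S4=22 blocked=[]
Op 9: conn=11 S1=25 S2=32 S3=12 S4=39 blocked=[]
Op 10: conn=0 S1=25 S2=32 S3=1 S4=39 blocked=[1, 2, 3, 4]
Op 11: conn=-11 S1=25 S2=32 S3=-10 S4=39 blocked=[1, 2, 3, 4]
Op 12: conn=19 S1=25 S2=32 S3=-10 S4=39 blocked=[3]
Op 13: conn=46 S1=25 S2=32 S3=-10 S4=39 blocked=[3]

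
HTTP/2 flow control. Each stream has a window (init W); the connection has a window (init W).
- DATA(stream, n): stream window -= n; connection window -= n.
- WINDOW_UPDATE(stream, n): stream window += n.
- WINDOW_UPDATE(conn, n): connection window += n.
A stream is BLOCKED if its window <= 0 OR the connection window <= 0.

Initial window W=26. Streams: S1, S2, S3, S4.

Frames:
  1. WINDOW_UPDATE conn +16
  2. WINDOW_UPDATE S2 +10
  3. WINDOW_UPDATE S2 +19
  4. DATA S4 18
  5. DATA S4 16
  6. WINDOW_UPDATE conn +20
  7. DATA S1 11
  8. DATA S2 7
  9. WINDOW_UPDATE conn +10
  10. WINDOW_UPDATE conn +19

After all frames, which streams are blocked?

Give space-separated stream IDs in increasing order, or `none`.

Answer: S4

Derivation:
Op 1: conn=42 S1=26 S2=26 S3=26 S4=26 blocked=[]
Op 2: conn=42 S1=26 S2=36 S3=26 S4=26 blocked=[]
Op 3: conn=42 S1=26 S2=55 S3=26 S4=26 blocked=[]
Op 4: conn=24 S1=26 S2=55 S3=26 S4=8 blocked=[]
Op 5: conn=8 S1=26 S2=55 S3=26 S4=-8 blocked=[4]
Op 6: conn=28 S1=26 S2=55 S3=26 S4=-8 blocked=[4]
Op 7: conn=17 S1=15 S2=55 S3=26 S4=-8 blocked=[4]
Op 8: conn=10 S1=15 S2=48 S3=26 S4=-8 blocked=[4]
Op 9: conn=20 S1=15 S2=48 S3=26 S4=-8 blocked=[4]
Op 10: conn=39 S1=15 S2=48 S3=26 S4=-8 blocked=[4]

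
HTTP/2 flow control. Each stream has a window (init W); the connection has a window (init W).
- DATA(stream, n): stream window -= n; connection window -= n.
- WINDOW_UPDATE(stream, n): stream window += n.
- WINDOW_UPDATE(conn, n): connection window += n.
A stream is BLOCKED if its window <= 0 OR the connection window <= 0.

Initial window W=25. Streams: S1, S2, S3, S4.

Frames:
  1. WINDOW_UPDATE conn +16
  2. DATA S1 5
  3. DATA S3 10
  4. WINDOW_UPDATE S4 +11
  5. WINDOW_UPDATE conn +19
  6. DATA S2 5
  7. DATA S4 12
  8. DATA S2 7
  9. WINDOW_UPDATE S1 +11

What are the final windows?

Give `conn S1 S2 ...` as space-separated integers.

Answer: 21 31 13 15 24

Derivation:
Op 1: conn=41 S1=25 S2=25 S3=25 S4=25 blocked=[]
Op 2: conn=36 S1=20 S2=25 S3=25 S4=25 blocked=[]
Op 3: conn=26 S1=20 S2=25 S3=15 S4=25 blocked=[]
Op 4: conn=26 S1=20 S2=25 S3=15 S4=36 blocked=[]
Op 5: conn=45 S1=20 S2=25 S3=15 S4=36 blocked=[]
Op 6: conn=40 S1=20 S2=20 S3=15 S4=36 blocked=[]
Op 7: conn=28 S1=20 S2=20 S3=15 S4=24 blocked=[]
Op 8: conn=21 S1=20 S2=13 S3=15 S4=24 blocked=[]
Op 9: conn=21 S1=31 S2=13 S3=15 S4=24 blocked=[]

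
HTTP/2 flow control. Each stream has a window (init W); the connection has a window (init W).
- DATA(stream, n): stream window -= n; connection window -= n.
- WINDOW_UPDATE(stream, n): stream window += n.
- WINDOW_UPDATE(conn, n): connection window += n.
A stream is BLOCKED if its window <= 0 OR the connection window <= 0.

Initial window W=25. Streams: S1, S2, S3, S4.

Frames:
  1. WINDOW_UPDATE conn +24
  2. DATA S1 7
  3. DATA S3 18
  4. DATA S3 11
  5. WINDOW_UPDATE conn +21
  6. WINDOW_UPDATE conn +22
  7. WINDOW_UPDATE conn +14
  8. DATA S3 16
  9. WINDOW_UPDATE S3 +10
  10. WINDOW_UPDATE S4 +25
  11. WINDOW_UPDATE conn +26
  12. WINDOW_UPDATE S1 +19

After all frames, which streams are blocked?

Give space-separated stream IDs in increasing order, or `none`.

Op 1: conn=49 S1=25 S2=25 S3=25 S4=25 blocked=[]
Op 2: conn=42 S1=18 S2=25 S3=25 S4=25 blocked=[]
Op 3: conn=24 S1=18 S2=25 S3=7 S4=25 blocked=[]
Op 4: conn=13 S1=18 S2=25 S3=-4 S4=25 blocked=[3]
Op 5: conn=34 S1=18 S2=25 S3=-4 S4=25 blocked=[3]
Op 6: conn=56 S1=18 S2=25 S3=-4 S4=25 blocked=[3]
Op 7: conn=70 S1=18 S2=25 S3=-4 S4=25 blocked=[3]
Op 8: conn=54 S1=18 S2=25 S3=-20 S4=25 blocked=[3]
Op 9: conn=54 S1=18 S2=25 S3=-10 S4=25 blocked=[3]
Op 10: conn=54 S1=18 S2=25 S3=-10 S4=50 blocked=[3]
Op 11: conn=80 S1=18 S2=25 S3=-10 S4=50 blocked=[3]
Op 12: conn=80 S1=37 S2=25 S3=-10 S4=50 blocked=[3]

Answer: S3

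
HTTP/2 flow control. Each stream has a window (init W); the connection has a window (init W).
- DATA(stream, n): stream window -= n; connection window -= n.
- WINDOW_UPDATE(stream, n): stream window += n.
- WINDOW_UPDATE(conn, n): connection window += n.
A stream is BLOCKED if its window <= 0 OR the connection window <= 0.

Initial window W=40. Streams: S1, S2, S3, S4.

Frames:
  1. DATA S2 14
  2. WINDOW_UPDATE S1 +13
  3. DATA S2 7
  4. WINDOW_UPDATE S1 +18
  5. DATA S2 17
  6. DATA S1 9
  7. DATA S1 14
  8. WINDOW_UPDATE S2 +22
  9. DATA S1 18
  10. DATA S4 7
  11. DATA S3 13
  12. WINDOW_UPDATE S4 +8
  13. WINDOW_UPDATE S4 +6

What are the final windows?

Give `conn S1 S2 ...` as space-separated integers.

Op 1: conn=26 S1=40 S2=26 S3=40 S4=40 blocked=[]
Op 2: conn=26 S1=53 S2=26 S3=40 S4=40 blocked=[]
Op 3: conn=19 S1=53 S2=19 S3=40 S4=40 blocked=[]
Op 4: conn=19 S1=71 S2=19 S3=40 S4=40 blocked=[]
Op 5: conn=2 S1=71 S2=2 S3=40 S4=40 blocked=[]
Op 6: conn=-7 S1=62 S2=2 S3=40 S4=40 blocked=[1, 2, 3, 4]
Op 7: conn=-21 S1=48 S2=2 S3=40 S4=40 blocked=[1, 2, 3, 4]
Op 8: conn=-21 S1=48 S2=24 S3=40 S4=40 blocked=[1, 2, 3, 4]
Op 9: conn=-39 S1=30 S2=24 S3=40 S4=40 blocked=[1, 2, 3, 4]
Op 10: conn=-46 S1=30 S2=24 S3=40 S4=33 blocked=[1, 2, 3, 4]
Op 11: conn=-59 S1=30 S2=24 S3=27 S4=33 blocked=[1, 2, 3, 4]
Op 12: conn=-59 S1=30 S2=24 S3=27 S4=41 blocked=[1, 2, 3, 4]
Op 13: conn=-59 S1=30 S2=24 S3=27 S4=47 blocked=[1, 2, 3, 4]

Answer: -59 30 24 27 47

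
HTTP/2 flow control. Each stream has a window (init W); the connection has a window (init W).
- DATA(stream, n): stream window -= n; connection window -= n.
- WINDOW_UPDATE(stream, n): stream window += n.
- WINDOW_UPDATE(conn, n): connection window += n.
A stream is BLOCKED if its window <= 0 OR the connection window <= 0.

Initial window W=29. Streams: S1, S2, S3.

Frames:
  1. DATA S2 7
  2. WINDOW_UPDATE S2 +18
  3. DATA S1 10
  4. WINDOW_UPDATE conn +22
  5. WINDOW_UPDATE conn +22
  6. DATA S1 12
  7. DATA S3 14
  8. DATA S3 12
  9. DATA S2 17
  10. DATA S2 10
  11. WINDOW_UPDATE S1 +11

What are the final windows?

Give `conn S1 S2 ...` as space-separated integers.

Answer: -9 18 13 3

Derivation:
Op 1: conn=22 S1=29 S2=22 S3=29 blocked=[]
Op 2: conn=22 S1=29 S2=40 S3=29 blocked=[]
Op 3: conn=12 S1=19 S2=40 S3=29 blocked=[]
Op 4: conn=34 S1=19 S2=40 S3=29 blocked=[]
Op 5: conn=56 S1=19 S2=40 S3=29 blocked=[]
Op 6: conn=44 S1=7 S2=40 S3=29 blocked=[]
Op 7: conn=30 S1=7 S2=40 S3=15 blocked=[]
Op 8: conn=18 S1=7 S2=40 S3=3 blocked=[]
Op 9: conn=1 S1=7 S2=23 S3=3 blocked=[]
Op 10: conn=-9 S1=7 S2=13 S3=3 blocked=[1, 2, 3]
Op 11: conn=-9 S1=18 S2=13 S3=3 blocked=[1, 2, 3]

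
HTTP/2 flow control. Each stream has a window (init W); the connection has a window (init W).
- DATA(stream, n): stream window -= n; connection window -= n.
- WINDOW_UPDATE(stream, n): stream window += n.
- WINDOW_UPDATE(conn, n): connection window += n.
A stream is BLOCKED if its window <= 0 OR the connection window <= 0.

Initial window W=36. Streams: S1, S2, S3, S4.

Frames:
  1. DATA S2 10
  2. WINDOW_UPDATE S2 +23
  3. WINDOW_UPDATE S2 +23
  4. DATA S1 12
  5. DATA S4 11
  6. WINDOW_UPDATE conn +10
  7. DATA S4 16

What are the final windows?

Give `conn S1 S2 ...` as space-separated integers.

Op 1: conn=26 S1=36 S2=26 S3=36 S4=36 blocked=[]
Op 2: conn=26 S1=36 S2=49 S3=36 S4=36 blocked=[]
Op 3: conn=26 S1=36 S2=72 S3=36 S4=36 blocked=[]
Op 4: conn=14 S1=24 S2=72 S3=36 S4=36 blocked=[]
Op 5: conn=3 S1=24 S2=72 S3=36 S4=25 blocked=[]
Op 6: conn=13 S1=24 S2=72 S3=36 S4=25 blocked=[]
Op 7: conn=-3 S1=24 S2=72 S3=36 S4=9 blocked=[1, 2, 3, 4]

Answer: -3 24 72 36 9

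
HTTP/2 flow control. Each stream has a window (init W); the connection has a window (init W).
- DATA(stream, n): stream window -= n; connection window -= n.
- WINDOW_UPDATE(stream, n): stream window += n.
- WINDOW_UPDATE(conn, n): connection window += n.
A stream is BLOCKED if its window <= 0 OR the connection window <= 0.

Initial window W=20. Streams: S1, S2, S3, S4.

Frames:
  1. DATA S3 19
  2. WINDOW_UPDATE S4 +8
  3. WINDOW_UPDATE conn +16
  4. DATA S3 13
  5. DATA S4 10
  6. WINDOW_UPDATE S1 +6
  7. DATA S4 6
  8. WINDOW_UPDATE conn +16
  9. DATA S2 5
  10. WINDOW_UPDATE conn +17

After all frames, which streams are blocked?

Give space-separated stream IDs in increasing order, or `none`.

Op 1: conn=1 S1=20 S2=20 S3=1 S4=20 blocked=[]
Op 2: conn=1 S1=20 S2=20 S3=1 S4=28 blocked=[]
Op 3: conn=17 S1=20 S2=20 S3=1 S4=28 blocked=[]
Op 4: conn=4 S1=20 S2=20 S3=-12 S4=28 blocked=[3]
Op 5: conn=-6 S1=20 S2=20 S3=-12 S4=18 blocked=[1, 2, 3, 4]
Op 6: conn=-6 S1=26 S2=20 S3=-12 S4=18 blocked=[1, 2, 3, 4]
Op 7: conn=-12 S1=26 S2=20 S3=-12 S4=12 blocked=[1, 2, 3, 4]
Op 8: conn=4 S1=26 S2=20 S3=-12 S4=12 blocked=[3]
Op 9: conn=-1 S1=26 S2=15 S3=-12 S4=12 blocked=[1, 2, 3, 4]
Op 10: conn=16 S1=26 S2=15 S3=-12 S4=12 blocked=[3]

Answer: S3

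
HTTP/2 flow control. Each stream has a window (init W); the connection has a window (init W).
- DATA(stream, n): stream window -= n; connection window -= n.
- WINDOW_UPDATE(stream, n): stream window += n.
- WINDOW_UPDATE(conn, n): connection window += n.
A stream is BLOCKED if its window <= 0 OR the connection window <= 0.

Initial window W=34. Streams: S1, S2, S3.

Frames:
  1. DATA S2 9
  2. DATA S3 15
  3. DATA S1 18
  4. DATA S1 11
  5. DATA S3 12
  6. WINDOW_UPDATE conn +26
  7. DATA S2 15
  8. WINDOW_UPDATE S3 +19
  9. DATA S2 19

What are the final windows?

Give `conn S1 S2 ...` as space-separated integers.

Answer: -39 5 -9 26

Derivation:
Op 1: conn=25 S1=34 S2=25 S3=34 blocked=[]
Op 2: conn=10 S1=34 S2=25 S3=19 blocked=[]
Op 3: conn=-8 S1=16 S2=25 S3=19 blocked=[1, 2, 3]
Op 4: conn=-19 S1=5 S2=25 S3=19 blocked=[1, 2, 3]
Op 5: conn=-31 S1=5 S2=25 S3=7 blocked=[1, 2, 3]
Op 6: conn=-5 S1=5 S2=25 S3=7 blocked=[1, 2, 3]
Op 7: conn=-20 S1=5 S2=10 S3=7 blocked=[1, 2, 3]
Op 8: conn=-20 S1=5 S2=10 S3=26 blocked=[1, 2, 3]
Op 9: conn=-39 S1=5 S2=-9 S3=26 blocked=[1, 2, 3]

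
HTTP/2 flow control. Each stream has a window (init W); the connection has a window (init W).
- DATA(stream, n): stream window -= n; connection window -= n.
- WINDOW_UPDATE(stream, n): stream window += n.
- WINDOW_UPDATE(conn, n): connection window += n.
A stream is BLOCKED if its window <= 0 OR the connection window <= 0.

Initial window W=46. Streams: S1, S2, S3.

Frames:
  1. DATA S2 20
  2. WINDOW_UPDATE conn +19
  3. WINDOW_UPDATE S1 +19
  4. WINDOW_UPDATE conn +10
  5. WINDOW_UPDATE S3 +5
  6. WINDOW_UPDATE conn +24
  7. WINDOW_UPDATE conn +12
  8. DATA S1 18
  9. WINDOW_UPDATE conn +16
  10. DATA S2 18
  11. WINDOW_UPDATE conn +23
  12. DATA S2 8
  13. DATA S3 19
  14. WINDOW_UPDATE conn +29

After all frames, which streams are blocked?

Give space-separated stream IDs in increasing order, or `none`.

Answer: S2

Derivation:
Op 1: conn=26 S1=46 S2=26 S3=46 blocked=[]
Op 2: conn=45 S1=46 S2=26 S3=46 blocked=[]
Op 3: conn=45 S1=65 S2=26 S3=46 blocked=[]
Op 4: conn=55 S1=65 S2=26 S3=46 blocked=[]
Op 5: conn=55 S1=65 S2=26 S3=51 blocked=[]
Op 6: conn=79 S1=65 S2=26 S3=51 blocked=[]
Op 7: conn=91 S1=65 S2=26 S3=51 blocked=[]
Op 8: conn=73 S1=47 S2=26 S3=51 blocked=[]
Op 9: conn=89 S1=47 S2=26 S3=51 blocked=[]
Op 10: conn=71 S1=47 S2=8 S3=51 blocked=[]
Op 11: conn=94 S1=47 S2=8 S3=51 blocked=[]
Op 12: conn=86 S1=47 S2=0 S3=51 blocked=[2]
Op 13: conn=67 S1=47 S2=0 S3=32 blocked=[2]
Op 14: conn=96 S1=47 S2=0 S3=32 blocked=[2]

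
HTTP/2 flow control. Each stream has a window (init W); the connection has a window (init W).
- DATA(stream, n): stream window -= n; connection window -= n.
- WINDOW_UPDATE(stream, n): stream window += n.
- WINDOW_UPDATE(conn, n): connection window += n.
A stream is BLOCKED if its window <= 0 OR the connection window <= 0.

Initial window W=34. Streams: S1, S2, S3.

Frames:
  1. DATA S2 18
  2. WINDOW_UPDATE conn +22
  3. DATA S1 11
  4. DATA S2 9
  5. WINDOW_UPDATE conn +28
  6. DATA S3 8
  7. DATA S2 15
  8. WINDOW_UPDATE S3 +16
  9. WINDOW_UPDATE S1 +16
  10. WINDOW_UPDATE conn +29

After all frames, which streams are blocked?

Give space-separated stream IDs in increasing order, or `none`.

Answer: S2

Derivation:
Op 1: conn=16 S1=34 S2=16 S3=34 blocked=[]
Op 2: conn=38 S1=34 S2=16 S3=34 blocked=[]
Op 3: conn=27 S1=23 S2=16 S3=34 blocked=[]
Op 4: conn=18 S1=23 S2=7 S3=34 blocked=[]
Op 5: conn=46 S1=23 S2=7 S3=34 blocked=[]
Op 6: conn=38 S1=23 S2=7 S3=26 blocked=[]
Op 7: conn=23 S1=23 S2=-8 S3=26 blocked=[2]
Op 8: conn=23 S1=23 S2=-8 S3=42 blocked=[2]
Op 9: conn=23 S1=39 S2=-8 S3=42 blocked=[2]
Op 10: conn=52 S1=39 S2=-8 S3=42 blocked=[2]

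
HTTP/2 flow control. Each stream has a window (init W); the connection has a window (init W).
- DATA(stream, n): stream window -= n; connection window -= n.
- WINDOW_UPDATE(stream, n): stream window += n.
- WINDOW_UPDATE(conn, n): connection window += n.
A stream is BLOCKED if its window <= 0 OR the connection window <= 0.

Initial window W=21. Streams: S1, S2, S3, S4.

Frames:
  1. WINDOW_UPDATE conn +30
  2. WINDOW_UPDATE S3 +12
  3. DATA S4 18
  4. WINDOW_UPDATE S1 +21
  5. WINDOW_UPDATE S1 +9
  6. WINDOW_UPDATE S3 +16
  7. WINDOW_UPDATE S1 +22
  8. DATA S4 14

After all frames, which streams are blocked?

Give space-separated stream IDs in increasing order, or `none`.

Answer: S4

Derivation:
Op 1: conn=51 S1=21 S2=21 S3=21 S4=21 blocked=[]
Op 2: conn=51 S1=21 S2=21 S3=33 S4=21 blocked=[]
Op 3: conn=33 S1=21 S2=21 S3=33 S4=3 blocked=[]
Op 4: conn=33 S1=42 S2=21 S3=33 S4=3 blocked=[]
Op 5: conn=33 S1=51 S2=21 S3=33 S4=3 blocked=[]
Op 6: conn=33 S1=51 S2=21 S3=49 S4=3 blocked=[]
Op 7: conn=33 S1=73 S2=21 S3=49 S4=3 blocked=[]
Op 8: conn=19 S1=73 S2=21 S3=49 S4=-11 blocked=[4]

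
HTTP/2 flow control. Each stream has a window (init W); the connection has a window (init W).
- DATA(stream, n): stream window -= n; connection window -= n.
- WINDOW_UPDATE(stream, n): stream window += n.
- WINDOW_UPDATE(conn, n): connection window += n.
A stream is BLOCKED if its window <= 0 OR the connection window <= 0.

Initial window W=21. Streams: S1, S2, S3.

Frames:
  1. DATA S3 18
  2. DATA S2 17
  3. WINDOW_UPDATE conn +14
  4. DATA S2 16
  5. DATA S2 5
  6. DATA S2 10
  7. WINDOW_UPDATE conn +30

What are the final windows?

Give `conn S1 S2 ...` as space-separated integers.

Op 1: conn=3 S1=21 S2=21 S3=3 blocked=[]
Op 2: conn=-14 S1=21 S2=4 S3=3 blocked=[1, 2, 3]
Op 3: conn=0 S1=21 S2=4 S3=3 blocked=[1, 2, 3]
Op 4: conn=-16 S1=21 S2=-12 S3=3 blocked=[1, 2, 3]
Op 5: conn=-21 S1=21 S2=-17 S3=3 blocked=[1, 2, 3]
Op 6: conn=-31 S1=21 S2=-27 S3=3 blocked=[1, 2, 3]
Op 7: conn=-1 S1=21 S2=-27 S3=3 blocked=[1, 2, 3]

Answer: -1 21 -27 3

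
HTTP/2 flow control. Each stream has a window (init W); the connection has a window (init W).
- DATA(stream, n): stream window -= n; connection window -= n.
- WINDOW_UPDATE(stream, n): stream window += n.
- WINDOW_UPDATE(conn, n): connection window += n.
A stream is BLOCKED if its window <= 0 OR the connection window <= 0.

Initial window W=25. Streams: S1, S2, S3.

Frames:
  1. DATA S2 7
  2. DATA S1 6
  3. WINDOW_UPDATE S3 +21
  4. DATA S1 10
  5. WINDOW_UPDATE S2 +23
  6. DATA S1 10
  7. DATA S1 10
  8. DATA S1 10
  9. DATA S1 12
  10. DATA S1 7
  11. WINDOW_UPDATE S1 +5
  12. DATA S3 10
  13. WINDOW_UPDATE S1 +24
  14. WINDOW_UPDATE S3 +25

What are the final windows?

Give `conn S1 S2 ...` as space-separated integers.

Op 1: conn=18 S1=25 S2=18 S3=25 blocked=[]
Op 2: conn=12 S1=19 S2=18 S3=25 blocked=[]
Op 3: conn=12 S1=19 S2=18 S3=46 blocked=[]
Op 4: conn=2 S1=9 S2=18 S3=46 blocked=[]
Op 5: conn=2 S1=9 S2=41 S3=46 blocked=[]
Op 6: conn=-8 S1=-1 S2=41 S3=46 blocked=[1, 2, 3]
Op 7: conn=-18 S1=-11 S2=41 S3=46 blocked=[1, 2, 3]
Op 8: conn=-28 S1=-21 S2=41 S3=46 blocked=[1, 2, 3]
Op 9: conn=-40 S1=-33 S2=41 S3=46 blocked=[1, 2, 3]
Op 10: conn=-47 S1=-40 S2=41 S3=46 blocked=[1, 2, 3]
Op 11: conn=-47 S1=-35 S2=41 S3=46 blocked=[1, 2, 3]
Op 12: conn=-57 S1=-35 S2=41 S3=36 blocked=[1, 2, 3]
Op 13: conn=-57 S1=-11 S2=41 S3=36 blocked=[1, 2, 3]
Op 14: conn=-57 S1=-11 S2=41 S3=61 blocked=[1, 2, 3]

Answer: -57 -11 41 61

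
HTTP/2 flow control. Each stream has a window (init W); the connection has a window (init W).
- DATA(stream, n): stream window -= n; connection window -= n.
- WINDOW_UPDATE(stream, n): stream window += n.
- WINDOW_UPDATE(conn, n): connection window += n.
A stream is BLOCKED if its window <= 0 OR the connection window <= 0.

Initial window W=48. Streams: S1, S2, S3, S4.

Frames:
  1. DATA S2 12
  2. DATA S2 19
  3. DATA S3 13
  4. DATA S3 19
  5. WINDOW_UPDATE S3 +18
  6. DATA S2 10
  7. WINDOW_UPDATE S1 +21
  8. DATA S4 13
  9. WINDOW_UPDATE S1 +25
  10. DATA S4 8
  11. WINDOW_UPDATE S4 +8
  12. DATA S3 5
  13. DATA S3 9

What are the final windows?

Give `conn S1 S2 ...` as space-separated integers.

Answer: -60 94 7 20 35

Derivation:
Op 1: conn=36 S1=48 S2=36 S3=48 S4=48 blocked=[]
Op 2: conn=17 S1=48 S2=17 S3=48 S4=48 blocked=[]
Op 3: conn=4 S1=48 S2=17 S3=35 S4=48 blocked=[]
Op 4: conn=-15 S1=48 S2=17 S3=16 S4=48 blocked=[1, 2, 3, 4]
Op 5: conn=-15 S1=48 S2=17 S3=34 S4=48 blocked=[1, 2, 3, 4]
Op 6: conn=-25 S1=48 S2=7 S3=34 S4=48 blocked=[1, 2, 3, 4]
Op 7: conn=-25 S1=69 S2=7 S3=34 S4=48 blocked=[1, 2, 3, 4]
Op 8: conn=-38 S1=69 S2=7 S3=34 S4=35 blocked=[1, 2, 3, 4]
Op 9: conn=-38 S1=94 S2=7 S3=34 S4=35 blocked=[1, 2, 3, 4]
Op 10: conn=-46 S1=94 S2=7 S3=34 S4=27 blocked=[1, 2, 3, 4]
Op 11: conn=-46 S1=94 S2=7 S3=34 S4=35 blocked=[1, 2, 3, 4]
Op 12: conn=-51 S1=94 S2=7 S3=29 S4=35 blocked=[1, 2, 3, 4]
Op 13: conn=-60 S1=94 S2=7 S3=20 S4=35 blocked=[1, 2, 3, 4]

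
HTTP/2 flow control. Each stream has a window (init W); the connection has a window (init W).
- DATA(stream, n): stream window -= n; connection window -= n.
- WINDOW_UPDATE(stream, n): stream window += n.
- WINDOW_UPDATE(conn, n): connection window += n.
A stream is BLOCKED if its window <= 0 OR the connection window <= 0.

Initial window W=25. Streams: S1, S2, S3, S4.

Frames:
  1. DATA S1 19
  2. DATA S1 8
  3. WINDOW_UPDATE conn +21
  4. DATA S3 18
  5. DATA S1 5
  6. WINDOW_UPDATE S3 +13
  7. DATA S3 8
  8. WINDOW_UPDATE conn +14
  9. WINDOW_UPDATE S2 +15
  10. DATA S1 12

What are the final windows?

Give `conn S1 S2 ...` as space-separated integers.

Op 1: conn=6 S1=6 S2=25 S3=25 S4=25 blocked=[]
Op 2: conn=-2 S1=-2 S2=25 S3=25 S4=25 blocked=[1, 2, 3, 4]
Op 3: conn=19 S1=-2 S2=25 S3=25 S4=25 blocked=[1]
Op 4: conn=1 S1=-2 S2=25 S3=7 S4=25 blocked=[1]
Op 5: conn=-4 S1=-7 S2=25 S3=7 S4=25 blocked=[1, 2, 3, 4]
Op 6: conn=-4 S1=-7 S2=25 S3=20 S4=25 blocked=[1, 2, 3, 4]
Op 7: conn=-12 S1=-7 S2=25 S3=12 S4=25 blocked=[1, 2, 3, 4]
Op 8: conn=2 S1=-7 S2=25 S3=12 S4=25 blocked=[1]
Op 9: conn=2 S1=-7 S2=40 S3=12 S4=25 blocked=[1]
Op 10: conn=-10 S1=-19 S2=40 S3=12 S4=25 blocked=[1, 2, 3, 4]

Answer: -10 -19 40 12 25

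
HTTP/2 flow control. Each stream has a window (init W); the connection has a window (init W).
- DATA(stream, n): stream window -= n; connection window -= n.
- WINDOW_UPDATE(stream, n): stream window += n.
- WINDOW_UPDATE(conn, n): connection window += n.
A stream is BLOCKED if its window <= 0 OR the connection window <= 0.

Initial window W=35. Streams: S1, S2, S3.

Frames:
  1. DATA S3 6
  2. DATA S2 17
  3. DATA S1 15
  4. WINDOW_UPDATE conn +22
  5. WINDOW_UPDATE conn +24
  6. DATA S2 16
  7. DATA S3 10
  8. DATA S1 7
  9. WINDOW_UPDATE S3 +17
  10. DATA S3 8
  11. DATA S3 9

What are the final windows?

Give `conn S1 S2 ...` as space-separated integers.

Op 1: conn=29 S1=35 S2=35 S3=29 blocked=[]
Op 2: conn=12 S1=35 S2=18 S3=29 blocked=[]
Op 3: conn=-3 S1=20 S2=18 S3=29 blocked=[1, 2, 3]
Op 4: conn=19 S1=20 S2=18 S3=29 blocked=[]
Op 5: conn=43 S1=20 S2=18 S3=29 blocked=[]
Op 6: conn=27 S1=20 S2=2 S3=29 blocked=[]
Op 7: conn=17 S1=20 S2=2 S3=19 blocked=[]
Op 8: conn=10 S1=13 S2=2 S3=19 blocked=[]
Op 9: conn=10 S1=13 S2=2 S3=36 blocked=[]
Op 10: conn=2 S1=13 S2=2 S3=28 blocked=[]
Op 11: conn=-7 S1=13 S2=2 S3=19 blocked=[1, 2, 3]

Answer: -7 13 2 19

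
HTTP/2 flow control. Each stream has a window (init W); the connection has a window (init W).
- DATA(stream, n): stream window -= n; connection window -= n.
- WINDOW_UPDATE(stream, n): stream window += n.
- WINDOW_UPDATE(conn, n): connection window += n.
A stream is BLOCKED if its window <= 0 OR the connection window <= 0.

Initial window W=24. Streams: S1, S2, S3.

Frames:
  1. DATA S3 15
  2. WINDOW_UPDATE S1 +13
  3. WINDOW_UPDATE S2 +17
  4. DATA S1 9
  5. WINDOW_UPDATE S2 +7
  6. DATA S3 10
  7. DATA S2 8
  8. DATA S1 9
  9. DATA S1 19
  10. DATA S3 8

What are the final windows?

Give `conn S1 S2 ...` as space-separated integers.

Answer: -54 0 40 -9

Derivation:
Op 1: conn=9 S1=24 S2=24 S3=9 blocked=[]
Op 2: conn=9 S1=37 S2=24 S3=9 blocked=[]
Op 3: conn=9 S1=37 S2=41 S3=9 blocked=[]
Op 4: conn=0 S1=28 S2=41 S3=9 blocked=[1, 2, 3]
Op 5: conn=0 S1=28 S2=48 S3=9 blocked=[1, 2, 3]
Op 6: conn=-10 S1=28 S2=48 S3=-1 blocked=[1, 2, 3]
Op 7: conn=-18 S1=28 S2=40 S3=-1 blocked=[1, 2, 3]
Op 8: conn=-27 S1=19 S2=40 S3=-1 blocked=[1, 2, 3]
Op 9: conn=-46 S1=0 S2=40 S3=-1 blocked=[1, 2, 3]
Op 10: conn=-54 S1=0 S2=40 S3=-9 blocked=[1, 2, 3]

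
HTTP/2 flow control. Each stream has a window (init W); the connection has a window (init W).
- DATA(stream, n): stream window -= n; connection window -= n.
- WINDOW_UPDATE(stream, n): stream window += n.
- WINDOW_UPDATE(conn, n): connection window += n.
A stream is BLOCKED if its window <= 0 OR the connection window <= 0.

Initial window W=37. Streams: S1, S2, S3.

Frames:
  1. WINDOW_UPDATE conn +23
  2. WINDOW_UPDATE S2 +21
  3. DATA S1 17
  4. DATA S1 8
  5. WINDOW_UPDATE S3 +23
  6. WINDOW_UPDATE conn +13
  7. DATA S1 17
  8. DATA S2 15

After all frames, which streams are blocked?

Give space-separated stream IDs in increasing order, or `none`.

Op 1: conn=60 S1=37 S2=37 S3=37 blocked=[]
Op 2: conn=60 S1=37 S2=58 S3=37 blocked=[]
Op 3: conn=43 S1=20 S2=58 S3=37 blocked=[]
Op 4: conn=35 S1=12 S2=58 S3=37 blocked=[]
Op 5: conn=35 S1=12 S2=58 S3=60 blocked=[]
Op 6: conn=48 S1=12 S2=58 S3=60 blocked=[]
Op 7: conn=31 S1=-5 S2=58 S3=60 blocked=[1]
Op 8: conn=16 S1=-5 S2=43 S3=60 blocked=[1]

Answer: S1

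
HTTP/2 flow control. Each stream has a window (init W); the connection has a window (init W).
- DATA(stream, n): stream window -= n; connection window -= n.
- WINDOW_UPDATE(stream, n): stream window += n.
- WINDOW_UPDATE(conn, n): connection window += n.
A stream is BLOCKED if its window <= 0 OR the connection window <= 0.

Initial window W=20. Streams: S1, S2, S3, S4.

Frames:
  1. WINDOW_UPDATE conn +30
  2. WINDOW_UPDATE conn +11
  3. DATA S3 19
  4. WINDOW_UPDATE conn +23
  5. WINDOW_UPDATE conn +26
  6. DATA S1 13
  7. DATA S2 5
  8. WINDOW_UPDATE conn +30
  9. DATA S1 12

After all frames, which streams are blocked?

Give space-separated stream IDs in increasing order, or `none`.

Op 1: conn=50 S1=20 S2=20 S3=20 S4=20 blocked=[]
Op 2: conn=61 S1=20 S2=20 S3=20 S4=20 blocked=[]
Op 3: conn=42 S1=20 S2=20 S3=1 S4=20 blocked=[]
Op 4: conn=65 S1=20 S2=20 S3=1 S4=20 blocked=[]
Op 5: conn=91 S1=20 S2=20 S3=1 S4=20 blocked=[]
Op 6: conn=78 S1=7 S2=20 S3=1 S4=20 blocked=[]
Op 7: conn=73 S1=7 S2=15 S3=1 S4=20 blocked=[]
Op 8: conn=103 S1=7 S2=15 S3=1 S4=20 blocked=[]
Op 9: conn=91 S1=-5 S2=15 S3=1 S4=20 blocked=[1]

Answer: S1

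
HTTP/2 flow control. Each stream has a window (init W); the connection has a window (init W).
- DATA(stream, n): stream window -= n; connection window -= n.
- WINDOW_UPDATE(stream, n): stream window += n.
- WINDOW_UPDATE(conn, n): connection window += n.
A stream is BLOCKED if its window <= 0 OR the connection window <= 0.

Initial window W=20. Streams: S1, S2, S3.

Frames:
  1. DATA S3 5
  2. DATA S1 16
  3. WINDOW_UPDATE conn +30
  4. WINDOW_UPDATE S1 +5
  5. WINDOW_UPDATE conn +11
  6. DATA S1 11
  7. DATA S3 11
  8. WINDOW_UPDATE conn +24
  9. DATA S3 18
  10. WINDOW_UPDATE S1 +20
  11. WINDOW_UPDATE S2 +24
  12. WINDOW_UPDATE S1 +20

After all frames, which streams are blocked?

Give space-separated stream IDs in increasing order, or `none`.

Op 1: conn=15 S1=20 S2=20 S3=15 blocked=[]
Op 2: conn=-1 S1=4 S2=20 S3=15 blocked=[1, 2, 3]
Op 3: conn=29 S1=4 S2=20 S3=15 blocked=[]
Op 4: conn=29 S1=9 S2=20 S3=15 blocked=[]
Op 5: conn=40 S1=9 S2=20 S3=15 blocked=[]
Op 6: conn=29 S1=-2 S2=20 S3=15 blocked=[1]
Op 7: conn=18 S1=-2 S2=20 S3=4 blocked=[1]
Op 8: conn=42 S1=-2 S2=20 S3=4 blocked=[1]
Op 9: conn=24 S1=-2 S2=20 S3=-14 blocked=[1, 3]
Op 10: conn=24 S1=18 S2=20 S3=-14 blocked=[3]
Op 11: conn=24 S1=18 S2=44 S3=-14 blocked=[3]
Op 12: conn=24 S1=38 S2=44 S3=-14 blocked=[3]

Answer: S3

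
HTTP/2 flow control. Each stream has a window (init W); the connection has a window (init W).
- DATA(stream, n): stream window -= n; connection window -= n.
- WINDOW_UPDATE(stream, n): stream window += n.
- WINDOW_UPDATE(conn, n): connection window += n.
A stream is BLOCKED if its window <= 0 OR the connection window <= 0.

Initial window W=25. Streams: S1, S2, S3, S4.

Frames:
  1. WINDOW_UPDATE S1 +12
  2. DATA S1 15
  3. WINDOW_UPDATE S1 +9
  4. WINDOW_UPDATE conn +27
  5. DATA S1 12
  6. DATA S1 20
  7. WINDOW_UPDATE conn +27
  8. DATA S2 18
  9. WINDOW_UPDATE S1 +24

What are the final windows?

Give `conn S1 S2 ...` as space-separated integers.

Op 1: conn=25 S1=37 S2=25 S3=25 S4=25 blocked=[]
Op 2: conn=10 S1=22 S2=25 S3=25 S4=25 blocked=[]
Op 3: conn=10 S1=31 S2=25 S3=25 S4=25 blocked=[]
Op 4: conn=37 S1=31 S2=25 S3=25 S4=25 blocked=[]
Op 5: conn=25 S1=19 S2=25 S3=25 S4=25 blocked=[]
Op 6: conn=5 S1=-1 S2=25 S3=25 S4=25 blocked=[1]
Op 7: conn=32 S1=-1 S2=25 S3=25 S4=25 blocked=[1]
Op 8: conn=14 S1=-1 S2=7 S3=25 S4=25 blocked=[1]
Op 9: conn=14 S1=23 S2=7 S3=25 S4=25 blocked=[]

Answer: 14 23 7 25 25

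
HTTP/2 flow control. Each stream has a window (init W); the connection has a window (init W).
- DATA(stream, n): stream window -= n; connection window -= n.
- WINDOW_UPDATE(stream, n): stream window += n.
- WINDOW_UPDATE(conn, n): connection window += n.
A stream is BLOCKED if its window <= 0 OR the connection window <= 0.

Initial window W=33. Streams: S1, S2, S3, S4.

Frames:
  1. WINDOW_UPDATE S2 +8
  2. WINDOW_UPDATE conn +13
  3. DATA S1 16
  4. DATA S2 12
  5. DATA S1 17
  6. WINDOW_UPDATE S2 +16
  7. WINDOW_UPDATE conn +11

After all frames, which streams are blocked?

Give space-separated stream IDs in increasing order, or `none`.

Op 1: conn=33 S1=33 S2=41 S3=33 S4=33 blocked=[]
Op 2: conn=46 S1=33 S2=41 S3=33 S4=33 blocked=[]
Op 3: conn=30 S1=17 S2=41 S3=33 S4=33 blocked=[]
Op 4: conn=18 S1=17 S2=29 S3=33 S4=33 blocked=[]
Op 5: conn=1 S1=0 S2=29 S3=33 S4=33 blocked=[1]
Op 6: conn=1 S1=0 S2=45 S3=33 S4=33 blocked=[1]
Op 7: conn=12 S1=0 S2=45 S3=33 S4=33 blocked=[1]

Answer: S1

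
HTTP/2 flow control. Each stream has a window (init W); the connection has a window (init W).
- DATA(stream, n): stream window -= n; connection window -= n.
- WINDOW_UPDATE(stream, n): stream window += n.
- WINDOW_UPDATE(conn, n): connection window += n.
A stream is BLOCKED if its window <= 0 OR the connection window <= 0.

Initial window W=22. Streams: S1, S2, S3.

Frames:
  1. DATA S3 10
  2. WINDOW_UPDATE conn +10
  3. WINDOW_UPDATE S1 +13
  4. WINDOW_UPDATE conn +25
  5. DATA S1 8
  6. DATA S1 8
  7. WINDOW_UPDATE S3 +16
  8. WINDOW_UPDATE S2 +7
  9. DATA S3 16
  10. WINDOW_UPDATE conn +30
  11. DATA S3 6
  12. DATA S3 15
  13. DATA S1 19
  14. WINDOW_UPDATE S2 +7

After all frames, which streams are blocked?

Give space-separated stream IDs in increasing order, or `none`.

Answer: S1 S3

Derivation:
Op 1: conn=12 S1=22 S2=22 S3=12 blocked=[]
Op 2: conn=22 S1=22 S2=22 S3=12 blocked=[]
Op 3: conn=22 S1=35 S2=22 S3=12 blocked=[]
Op 4: conn=47 S1=35 S2=22 S3=12 blocked=[]
Op 5: conn=39 S1=27 S2=22 S3=12 blocked=[]
Op 6: conn=31 S1=19 S2=22 S3=12 blocked=[]
Op 7: conn=31 S1=19 S2=22 S3=28 blocked=[]
Op 8: conn=31 S1=19 S2=29 S3=28 blocked=[]
Op 9: conn=15 S1=19 S2=29 S3=12 blocked=[]
Op 10: conn=45 S1=19 S2=29 S3=12 blocked=[]
Op 11: conn=39 S1=19 S2=29 S3=6 blocked=[]
Op 12: conn=24 S1=19 S2=29 S3=-9 blocked=[3]
Op 13: conn=5 S1=0 S2=29 S3=-9 blocked=[1, 3]
Op 14: conn=5 S1=0 S2=36 S3=-9 blocked=[1, 3]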